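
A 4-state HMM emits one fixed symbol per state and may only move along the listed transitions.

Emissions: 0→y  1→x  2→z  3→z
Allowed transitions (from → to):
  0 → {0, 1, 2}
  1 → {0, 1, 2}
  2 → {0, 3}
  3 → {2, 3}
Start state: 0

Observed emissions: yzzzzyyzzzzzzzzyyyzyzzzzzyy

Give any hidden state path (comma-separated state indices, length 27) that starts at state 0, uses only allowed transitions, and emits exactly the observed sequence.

  [0] y  {0}  => 0  start
  [1] z  {2,3}  => 2  0->2 ok
  [2] z  {2,3}  => 3  2->3 ok
  [3] z  {2,3}  => 3  3->3 ok
  [4] z  {2,3}  => 2  3->2 ok
  [5] y  {0}  => 0  2->0 ok
  [6] y  {0}  => 0  0->0 ok
  [7] z  {2,3}  => 2  0->2 ok
  [8] z  {2,3}  => 3  2->3 ok
  [9] z  {2,3}  => 3  3->3 ok
  [10] z  {2,3}  => 3  3->3 ok
  [11] z  {2,3}  => 3  3->3 ok
  [12] z  {2,3}  => 2  3->2 ok
  [13] z  {2,3}  => 3  2->3 ok
  [14] z  {2,3}  => 2  3->2 ok
  [15] y  {0}  => 0  2->0 ok
  [16] y  {0}  => 0  0->0 ok
  [17] y  {0}  => 0  0->0 ok
  [18] z  {2,3}  => 2  0->2 ok
  [19] y  {0}  => 0  2->0 ok
  [20] z  {2,3}  => 2  0->2 ok
  [21] z  {2,3}  => 3  2->3 ok
  [22] z  {2,3}  => 3  3->3 ok
  [23] z  {2,3}  => 3  3->3 ok
  [24] z  {2,3}  => 2  3->2 ok
  [25] y  {0}  => 0  2->0 ok
  [26] y  {0}  => 0  0->0 ok

0,2,3,3,2,0,0,2,3,3,3,3,2,3,2,0,0,0,2,0,2,3,3,3,2,0,0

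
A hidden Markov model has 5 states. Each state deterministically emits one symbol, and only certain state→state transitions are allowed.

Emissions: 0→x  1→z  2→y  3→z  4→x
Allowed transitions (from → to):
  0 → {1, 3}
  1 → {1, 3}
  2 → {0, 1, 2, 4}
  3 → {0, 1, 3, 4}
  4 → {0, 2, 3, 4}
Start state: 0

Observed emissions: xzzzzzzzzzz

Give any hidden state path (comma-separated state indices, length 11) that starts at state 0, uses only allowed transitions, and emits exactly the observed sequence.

0,3,3,1,3,1,3,1,1,1,3

  0: obs=x cand={0,4} pick 0 [start]
  1: obs=z cand={1,3} pick 3 [0->3 ok]
  2: obs=z cand={1,3} pick 3 [3->3 ok]
  3: obs=z cand={1,3} pick 1 [3->1 ok]
  4: obs=z cand={1,3} pick 3 [1->3 ok]
  5: obs=z cand={1,3} pick 1 [3->1 ok]
  6: obs=z cand={1,3} pick 3 [1->3 ok]
  7: obs=z cand={1,3} pick 1 [3->1 ok]
  8: obs=z cand={1,3} pick 1 [1->1 ok]
  9: obs=z cand={1,3} pick 1 [1->1 ok]
  10: obs=z cand={1,3} pick 3 [1->3 ok]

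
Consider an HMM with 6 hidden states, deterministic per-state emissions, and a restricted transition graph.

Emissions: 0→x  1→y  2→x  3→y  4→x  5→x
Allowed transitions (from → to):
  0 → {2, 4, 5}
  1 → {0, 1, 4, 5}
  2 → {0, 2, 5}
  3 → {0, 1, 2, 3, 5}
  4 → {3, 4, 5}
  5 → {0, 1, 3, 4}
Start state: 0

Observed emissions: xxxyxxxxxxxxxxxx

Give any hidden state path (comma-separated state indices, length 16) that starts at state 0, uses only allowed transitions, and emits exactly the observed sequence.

0,4,5,1,0,5,0,2,0,4,4,5,0,2,2,0

  0: obs=x cand={0,2,4,5} pick 0 [start]
  1: obs=x cand={0,2,4,5} pick 4 [0->4 ok]
  2: obs=x cand={0,2,4,5} pick 5 [4->5 ok]
  3: obs=y cand={1,3} pick 1 [5->1 ok]
  4: obs=x cand={0,2,4,5} pick 0 [1->0 ok]
  5: obs=x cand={0,2,4,5} pick 5 [0->5 ok]
  6: obs=x cand={0,2,4,5} pick 0 [5->0 ok]
  7: obs=x cand={0,2,4,5} pick 2 [0->2 ok]
  8: obs=x cand={0,2,4,5} pick 0 [2->0 ok]
  9: obs=x cand={0,2,4,5} pick 4 [0->4 ok]
  10: obs=x cand={0,2,4,5} pick 4 [4->4 ok]
  11: obs=x cand={0,2,4,5} pick 5 [4->5 ok]
  12: obs=x cand={0,2,4,5} pick 0 [5->0 ok]
  13: obs=x cand={0,2,4,5} pick 2 [0->2 ok]
  14: obs=x cand={0,2,4,5} pick 2 [2->2 ok]
  15: obs=x cand={0,2,4,5} pick 0 [2->0 ok]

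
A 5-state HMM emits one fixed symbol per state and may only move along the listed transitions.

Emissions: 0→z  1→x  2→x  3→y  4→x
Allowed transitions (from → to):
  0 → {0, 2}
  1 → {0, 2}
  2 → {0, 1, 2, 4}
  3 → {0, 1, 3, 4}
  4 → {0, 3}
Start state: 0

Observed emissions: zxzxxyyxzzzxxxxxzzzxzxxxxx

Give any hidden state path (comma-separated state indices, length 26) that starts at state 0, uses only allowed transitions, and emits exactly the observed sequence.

  [0] z  {0}  => 0  start
  [1] x  {1,2,4}  => 2  0->2 ok
  [2] z  {0}  => 0  2->0 ok
  [3] x  {1,2,4}  => 2  0->2 ok
  [4] x  {1,2,4}  => 4  2->4 ok
  [5] y  {3}  => 3  4->3 ok
  [6] y  {3}  => 3  3->3 ok
  [7] x  {1,2,4}  => 1  3->1 ok
  [8] z  {0}  => 0  1->0 ok
  [9] z  {0}  => 0  0->0 ok
  [10] z  {0}  => 0  0->0 ok
  [11] x  {1,2,4}  => 2  0->2 ok
  [12] x  {1,2,4}  => 2  2->2 ok
  [13] x  {1,2,4}  => 1  2->1 ok
  [14] x  {1,2,4}  => 2  1->2 ok
  [15] x  {1,2,4}  => 4  2->4 ok
  [16] z  {0}  => 0  4->0 ok
  [17] z  {0}  => 0  0->0 ok
  [18] z  {0}  => 0  0->0 ok
  [19] x  {1,2,4}  => 2  0->2 ok
  [20] z  {0}  => 0  2->0 ok
  [21] x  {1,2,4}  => 2  0->2 ok
  [22] x  {1,2,4}  => 1  2->1 ok
  [23] x  {1,2,4}  => 2  1->2 ok
  [24] x  {1,2,4}  => 2  2->2 ok
  [25] x  {1,2,4}  => 1  2->1 ok

0,2,0,2,4,3,3,1,0,0,0,2,2,1,2,4,0,0,0,2,0,2,1,2,2,1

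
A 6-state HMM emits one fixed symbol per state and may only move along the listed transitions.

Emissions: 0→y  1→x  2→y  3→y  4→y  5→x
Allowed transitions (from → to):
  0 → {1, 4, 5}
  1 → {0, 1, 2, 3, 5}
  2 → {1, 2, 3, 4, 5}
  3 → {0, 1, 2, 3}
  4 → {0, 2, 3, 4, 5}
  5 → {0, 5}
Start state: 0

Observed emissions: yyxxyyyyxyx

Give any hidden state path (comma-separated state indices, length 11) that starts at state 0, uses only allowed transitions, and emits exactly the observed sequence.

  t0 'y' -> {0,2,3,4}, take 0 (start)
  t1 'y' -> {0,2,3,4}, take 4 (0->4 ok)
  t2 'x' -> {1,5}, take 5 (4->5 ok)
  t3 'x' -> {1,5}, take 5 (5->5 ok)
  t4 'y' -> {0,2,3,4}, take 0 (5->0 ok)
  t5 'y' -> {0,2,3,4}, take 4 (0->4 ok)
  t6 'y' -> {0,2,3,4}, take 3 (4->3 ok)
  t7 'y' -> {0,2,3,4}, take 0 (3->0 ok)
  t8 'x' -> {1,5}, take 5 (0->5 ok)
  t9 'y' -> {0,2,3,4}, take 0 (5->0 ok)
  t10 'x' -> {1,5}, take 1 (0->1 ok)

0,4,5,5,0,4,3,0,5,0,1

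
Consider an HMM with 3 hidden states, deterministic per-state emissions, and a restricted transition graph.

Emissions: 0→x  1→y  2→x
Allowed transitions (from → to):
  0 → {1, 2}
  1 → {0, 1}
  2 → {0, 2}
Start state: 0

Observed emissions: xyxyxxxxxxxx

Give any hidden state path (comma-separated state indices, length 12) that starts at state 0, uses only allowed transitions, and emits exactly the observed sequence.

  [0] x  {0,2}  => 0  start
  [1] y  {1}  => 1  0->1 ok
  [2] x  {0,2}  => 0  1->0 ok
  [3] y  {1}  => 1  0->1 ok
  [4] x  {0,2}  => 0  1->0 ok
  [5] x  {0,2}  => 2  0->2 ok
  [6] x  {0,2}  => 0  2->0 ok
  [7] x  {0,2}  => 2  0->2 ok
  [8] x  {0,2}  => 2  2->2 ok
  [9] x  {0,2}  => 2  2->2 ok
  [10] x  {0,2}  => 0  2->0 ok
  [11] x  {0,2}  => 2  0->2 ok

0,1,0,1,0,2,0,2,2,2,0,2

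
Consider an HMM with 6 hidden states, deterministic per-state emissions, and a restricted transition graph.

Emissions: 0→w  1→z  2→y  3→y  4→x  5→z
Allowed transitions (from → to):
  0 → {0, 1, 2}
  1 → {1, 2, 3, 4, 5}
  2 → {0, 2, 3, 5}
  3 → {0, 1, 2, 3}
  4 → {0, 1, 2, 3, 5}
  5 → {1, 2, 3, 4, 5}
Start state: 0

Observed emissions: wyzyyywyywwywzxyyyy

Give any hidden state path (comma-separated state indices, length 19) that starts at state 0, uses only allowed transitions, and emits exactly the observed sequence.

  t0 'w' -> {0}, take 0 (start)
  t1 'y' -> {2,3}, take 2 (0->2 ok)
  t2 'z' -> {1,5}, take 5 (2->5 ok)
  t3 'y' -> {2,3}, take 3 (5->3 ok)
  t4 'y' -> {2,3}, take 3 (3->3 ok)
  t5 'y' -> {2,3}, take 2 (3->2 ok)
  t6 'w' -> {0}, take 0 (2->0 ok)
  t7 'y' -> {2,3}, take 2 (0->2 ok)
  t8 'y' -> {2,3}, take 2 (2->2 ok)
  t9 'w' -> {0}, take 0 (2->0 ok)
  t10 'w' -> {0}, take 0 (0->0 ok)
  t11 'y' -> {2,3}, take 2 (0->2 ok)
  t12 'w' -> {0}, take 0 (2->0 ok)
  t13 'z' -> {1,5}, take 1 (0->1 ok)
  t14 'x' -> {4}, take 4 (1->4 ok)
  t15 'y' -> {2,3}, take 3 (4->3 ok)
  t16 'y' -> {2,3}, take 2 (3->2 ok)
  t17 'y' -> {2,3}, take 3 (2->3 ok)
  t18 'y' -> {2,3}, take 2 (3->2 ok)

0,2,5,3,3,2,0,2,2,0,0,2,0,1,4,3,2,3,2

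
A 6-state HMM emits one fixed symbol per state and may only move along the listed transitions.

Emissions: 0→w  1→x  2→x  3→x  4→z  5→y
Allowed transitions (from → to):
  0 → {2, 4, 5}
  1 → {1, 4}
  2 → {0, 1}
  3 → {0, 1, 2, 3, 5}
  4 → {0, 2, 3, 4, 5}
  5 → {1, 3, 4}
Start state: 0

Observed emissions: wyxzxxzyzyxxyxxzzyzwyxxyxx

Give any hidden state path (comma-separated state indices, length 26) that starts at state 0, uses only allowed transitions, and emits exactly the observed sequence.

0,5,1,4,2,1,4,5,4,5,3,3,5,1,1,4,4,5,4,0,5,3,3,5,3,1

  t0 'w' -> {0}, take 0 (start)
  t1 'y' -> {5}, take 5 (0->5 ok)
  t2 'x' -> {1,2,3}, take 1 (5->1 ok)
  t3 'z' -> {4}, take 4 (1->4 ok)
  t4 'x' -> {1,2,3}, take 2 (4->2 ok)
  t5 'x' -> {1,2,3}, take 1 (2->1 ok)
  t6 'z' -> {4}, take 4 (1->4 ok)
  t7 'y' -> {5}, take 5 (4->5 ok)
  t8 'z' -> {4}, take 4 (5->4 ok)
  t9 'y' -> {5}, take 5 (4->5 ok)
  t10 'x' -> {1,2,3}, take 3 (5->3 ok)
  t11 'x' -> {1,2,3}, take 3 (3->3 ok)
  t12 'y' -> {5}, take 5 (3->5 ok)
  t13 'x' -> {1,2,3}, take 1 (5->1 ok)
  t14 'x' -> {1,2,3}, take 1 (1->1 ok)
  t15 'z' -> {4}, take 4 (1->4 ok)
  t16 'z' -> {4}, take 4 (4->4 ok)
  t17 'y' -> {5}, take 5 (4->5 ok)
  t18 'z' -> {4}, take 4 (5->4 ok)
  t19 'w' -> {0}, take 0 (4->0 ok)
  t20 'y' -> {5}, take 5 (0->5 ok)
  t21 'x' -> {1,2,3}, take 3 (5->3 ok)
  t22 'x' -> {1,2,3}, take 3 (3->3 ok)
  t23 'y' -> {5}, take 5 (3->5 ok)
  t24 'x' -> {1,2,3}, take 3 (5->3 ok)
  t25 'x' -> {1,2,3}, take 1 (3->1 ok)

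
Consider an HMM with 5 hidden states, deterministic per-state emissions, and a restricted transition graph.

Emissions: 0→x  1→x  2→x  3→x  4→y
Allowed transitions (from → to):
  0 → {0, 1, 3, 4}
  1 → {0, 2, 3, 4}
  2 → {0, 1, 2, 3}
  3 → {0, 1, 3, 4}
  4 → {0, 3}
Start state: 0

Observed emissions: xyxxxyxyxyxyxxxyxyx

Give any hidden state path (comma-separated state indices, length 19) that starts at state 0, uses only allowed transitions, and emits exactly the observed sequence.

  [0] x  {0,1,2,3}  => 0  start
  [1] y  {4}  => 4  0->4 ok
  [2] x  {0,1,2,3}  => 3  4->3 ok
  [3] x  {0,1,2,3}  => 1  3->1 ok
  [4] x  {0,1,2,3}  => 3  1->3 ok
  [5] y  {4}  => 4  3->4 ok
  [6] x  {0,1,2,3}  => 0  4->0 ok
  [7] y  {4}  => 4  0->4 ok
  [8] x  {0,1,2,3}  => 0  4->0 ok
  [9] y  {4}  => 4  0->4 ok
  [10] x  {0,1,2,3}  => 3  4->3 ok
  [11] y  {4}  => 4  3->4 ok
  [12] x  {0,1,2,3}  => 0  4->0 ok
  [13] x  {0,1,2,3}  => 1  0->1 ok
  [14] x  {0,1,2,3}  => 0  1->0 ok
  [15] y  {4}  => 4  0->4 ok
  [16] x  {0,1,2,3}  => 3  4->3 ok
  [17] y  {4}  => 4  3->4 ok
  [18] x  {0,1,2,3}  => 3  4->3 ok

0,4,3,1,3,4,0,4,0,4,3,4,0,1,0,4,3,4,3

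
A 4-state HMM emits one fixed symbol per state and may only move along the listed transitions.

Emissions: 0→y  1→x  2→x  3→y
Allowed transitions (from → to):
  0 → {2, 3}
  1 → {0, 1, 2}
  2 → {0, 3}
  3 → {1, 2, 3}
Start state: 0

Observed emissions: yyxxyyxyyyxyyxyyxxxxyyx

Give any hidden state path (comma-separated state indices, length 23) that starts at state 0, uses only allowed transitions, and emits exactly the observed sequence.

  pos 0: y in {0,3}, choose 0; start
  pos 1: y in {0,3}, choose 3; 0->3 ok
  pos 2: x in {1,2}, choose 1; 3->1 ok
  pos 3: x in {1,2}, choose 1; 1->1 ok
  pos 4: y in {0,3}, choose 0; 1->0 ok
  pos 5: y in {0,3}, choose 3; 0->3 ok
  pos 6: x in {1,2}, choose 2; 3->2 ok
  pos 7: y in {0,3}, choose 0; 2->0 ok
  pos 8: y in {0,3}, choose 3; 0->3 ok
  pos 9: y in {0,3}, choose 3; 3->3 ok
  pos 10: x in {1,2}, choose 1; 3->1 ok
  pos 11: y in {0,3}, choose 0; 1->0 ok
  pos 12: y in {0,3}, choose 3; 0->3 ok
  pos 13: x in {1,2}, choose 2; 3->2 ok
  pos 14: y in {0,3}, choose 0; 2->0 ok
  pos 15: y in {0,3}, choose 3; 0->3 ok
  pos 16: x in {1,2}, choose 1; 3->1 ok
  pos 17: x in {1,2}, choose 1; 1->1 ok
  pos 18: x in {1,2}, choose 1; 1->1 ok
  pos 19: x in {1,2}, choose 2; 1->2 ok
  pos 20: y in {0,3}, choose 3; 2->3 ok
  pos 21: y in {0,3}, choose 3; 3->3 ok
  pos 22: x in {1,2}, choose 1; 3->1 ok

0,3,1,1,0,3,2,0,3,3,1,0,3,2,0,3,1,1,1,2,3,3,1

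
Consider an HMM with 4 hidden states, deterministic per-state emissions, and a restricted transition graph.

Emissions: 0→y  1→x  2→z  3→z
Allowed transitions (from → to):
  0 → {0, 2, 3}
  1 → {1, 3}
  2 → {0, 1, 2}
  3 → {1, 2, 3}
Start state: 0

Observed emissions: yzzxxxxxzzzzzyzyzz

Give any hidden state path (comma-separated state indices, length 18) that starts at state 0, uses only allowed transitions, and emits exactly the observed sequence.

0,3,3,1,1,1,1,1,3,3,2,2,2,0,2,0,2,2

  [0] y  {0}  => 0  start
  [1] z  {2,3}  => 3  0->3 ok
  [2] z  {2,3}  => 3  3->3 ok
  [3] x  {1}  => 1  3->1 ok
  [4] x  {1}  => 1  1->1 ok
  [5] x  {1}  => 1  1->1 ok
  [6] x  {1}  => 1  1->1 ok
  [7] x  {1}  => 1  1->1 ok
  [8] z  {2,3}  => 3  1->3 ok
  [9] z  {2,3}  => 3  3->3 ok
  [10] z  {2,3}  => 2  3->2 ok
  [11] z  {2,3}  => 2  2->2 ok
  [12] z  {2,3}  => 2  2->2 ok
  [13] y  {0}  => 0  2->0 ok
  [14] z  {2,3}  => 2  0->2 ok
  [15] y  {0}  => 0  2->0 ok
  [16] z  {2,3}  => 2  0->2 ok
  [17] z  {2,3}  => 2  2->2 ok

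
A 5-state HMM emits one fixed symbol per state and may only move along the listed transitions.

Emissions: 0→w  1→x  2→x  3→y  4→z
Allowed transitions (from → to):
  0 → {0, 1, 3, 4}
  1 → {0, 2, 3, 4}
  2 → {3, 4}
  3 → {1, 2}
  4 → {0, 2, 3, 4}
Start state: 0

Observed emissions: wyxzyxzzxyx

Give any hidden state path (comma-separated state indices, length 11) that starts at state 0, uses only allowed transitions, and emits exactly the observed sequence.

0,3,2,4,3,2,4,4,2,3,1

  pos 0: w in {0}, choose 0; start
  pos 1: y in {3}, choose 3; 0->3 ok
  pos 2: x in {1,2}, choose 2; 3->2 ok
  pos 3: z in {4}, choose 4; 2->4 ok
  pos 4: y in {3}, choose 3; 4->3 ok
  pos 5: x in {1,2}, choose 2; 3->2 ok
  pos 6: z in {4}, choose 4; 2->4 ok
  pos 7: z in {4}, choose 4; 4->4 ok
  pos 8: x in {1,2}, choose 2; 4->2 ok
  pos 9: y in {3}, choose 3; 2->3 ok
  pos 10: x in {1,2}, choose 1; 3->1 ok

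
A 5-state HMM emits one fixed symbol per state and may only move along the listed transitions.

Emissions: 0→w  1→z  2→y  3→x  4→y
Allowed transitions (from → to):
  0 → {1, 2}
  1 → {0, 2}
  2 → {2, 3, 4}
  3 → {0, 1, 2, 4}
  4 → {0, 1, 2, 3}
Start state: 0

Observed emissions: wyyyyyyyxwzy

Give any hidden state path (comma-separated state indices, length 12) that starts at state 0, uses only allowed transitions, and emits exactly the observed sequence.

0,2,4,2,2,4,2,2,3,0,1,2

  pos 0: w in {0}, choose 0; start
  pos 1: y in {2,4}, choose 2; 0->2 ok
  pos 2: y in {2,4}, choose 4; 2->4 ok
  pos 3: y in {2,4}, choose 2; 4->2 ok
  pos 4: y in {2,4}, choose 2; 2->2 ok
  pos 5: y in {2,4}, choose 4; 2->4 ok
  pos 6: y in {2,4}, choose 2; 4->2 ok
  pos 7: y in {2,4}, choose 2; 2->2 ok
  pos 8: x in {3}, choose 3; 2->3 ok
  pos 9: w in {0}, choose 0; 3->0 ok
  pos 10: z in {1}, choose 1; 0->1 ok
  pos 11: y in {2,4}, choose 2; 1->2 ok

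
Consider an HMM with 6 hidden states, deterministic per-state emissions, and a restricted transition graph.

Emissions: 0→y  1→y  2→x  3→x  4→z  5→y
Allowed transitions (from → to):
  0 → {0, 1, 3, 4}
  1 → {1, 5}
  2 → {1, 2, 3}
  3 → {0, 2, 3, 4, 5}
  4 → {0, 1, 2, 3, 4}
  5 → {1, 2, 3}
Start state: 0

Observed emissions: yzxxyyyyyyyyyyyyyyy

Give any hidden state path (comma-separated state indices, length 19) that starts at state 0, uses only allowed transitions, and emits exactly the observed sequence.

0,4,2,2,1,1,1,5,1,1,5,1,5,1,5,1,5,1,5

  t0 'y' -> {0,1,5}, take 0 (start)
  t1 'z' -> {4}, take 4 (0->4 ok)
  t2 'x' -> {2,3}, take 2 (4->2 ok)
  t3 'x' -> {2,3}, take 2 (2->2 ok)
  t4 'y' -> {0,1,5}, take 1 (2->1 ok)
  t5 'y' -> {0,1,5}, take 1 (1->1 ok)
  t6 'y' -> {0,1,5}, take 1 (1->1 ok)
  t7 'y' -> {0,1,5}, take 5 (1->5 ok)
  t8 'y' -> {0,1,5}, take 1 (5->1 ok)
  t9 'y' -> {0,1,5}, take 1 (1->1 ok)
  t10 'y' -> {0,1,5}, take 5 (1->5 ok)
  t11 'y' -> {0,1,5}, take 1 (5->1 ok)
  t12 'y' -> {0,1,5}, take 5 (1->5 ok)
  t13 'y' -> {0,1,5}, take 1 (5->1 ok)
  t14 'y' -> {0,1,5}, take 5 (1->5 ok)
  t15 'y' -> {0,1,5}, take 1 (5->1 ok)
  t16 'y' -> {0,1,5}, take 5 (1->5 ok)
  t17 'y' -> {0,1,5}, take 1 (5->1 ok)
  t18 'y' -> {0,1,5}, take 5 (1->5 ok)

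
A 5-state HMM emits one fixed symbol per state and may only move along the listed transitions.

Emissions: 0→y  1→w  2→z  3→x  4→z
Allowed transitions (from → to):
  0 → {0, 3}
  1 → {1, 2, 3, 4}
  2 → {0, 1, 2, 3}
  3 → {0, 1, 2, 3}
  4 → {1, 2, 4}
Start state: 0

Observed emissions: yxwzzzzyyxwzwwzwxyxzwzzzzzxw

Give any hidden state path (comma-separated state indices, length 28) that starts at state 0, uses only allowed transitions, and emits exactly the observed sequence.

  [0] y  {0}  => 0  start
  [1] x  {3}  => 3  0->3 ok
  [2] w  {1}  => 1  3->1 ok
  [3] z  {2,4}  => 4  1->4 ok
  [4] z  {2,4}  => 4  4->4 ok
  [5] z  {2,4}  => 4  4->4 ok
  [6] z  {2,4}  => 2  4->2 ok
  [7] y  {0}  => 0  2->0 ok
  [8] y  {0}  => 0  0->0 ok
  [9] x  {3}  => 3  0->3 ok
  [10] w  {1}  => 1  3->1 ok
  [11] z  {2,4}  => 4  1->4 ok
  [12] w  {1}  => 1  4->1 ok
  [13] w  {1}  => 1  1->1 ok
  [14] z  {2,4}  => 4  1->4 ok
  [15] w  {1}  => 1  4->1 ok
  [16] x  {3}  => 3  1->3 ok
  [17] y  {0}  => 0  3->0 ok
  [18] x  {3}  => 3  0->3 ok
  [19] z  {2,4}  => 2  3->2 ok
  [20] w  {1}  => 1  2->1 ok
  [21] z  {2,4}  => 4  1->4 ok
  [22] z  {2,4}  => 4  4->4 ok
  [23] z  {2,4}  => 4  4->4 ok
  [24] z  {2,4}  => 2  4->2 ok
  [25] z  {2,4}  => 2  2->2 ok
  [26] x  {3}  => 3  2->3 ok
  [27] w  {1}  => 1  3->1 ok

0,3,1,4,4,4,2,0,0,3,1,4,1,1,4,1,3,0,3,2,1,4,4,4,2,2,3,1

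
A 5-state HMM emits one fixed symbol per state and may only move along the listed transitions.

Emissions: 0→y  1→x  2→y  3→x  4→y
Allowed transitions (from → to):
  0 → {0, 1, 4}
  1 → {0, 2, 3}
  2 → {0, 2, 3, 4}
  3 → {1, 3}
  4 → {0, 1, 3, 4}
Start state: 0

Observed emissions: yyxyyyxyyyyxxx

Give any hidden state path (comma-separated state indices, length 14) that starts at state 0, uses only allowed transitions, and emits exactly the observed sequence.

  [0] y  {0,2,4}  => 0  start
  [1] y  {0,2,4}  => 0  0->0 ok
  [2] x  {1,3}  => 1  0->1 ok
  [3] y  {0,2,4}  => 2  1->2 ok
  [4] y  {0,2,4}  => 4  2->4 ok
  [5] y  {0,2,4}  => 4  4->4 ok
  [6] x  {1,3}  => 1  4->1 ok
  [7] y  {0,2,4}  => 0  1->0 ok
  [8] y  {0,2,4}  => 0  0->0 ok
  [9] y  {0,2,4}  => 0  0->0 ok
  [10] y  {0,2,4}  => 4  0->4 ok
  [11] x  {1,3}  => 3  4->3 ok
  [12] x  {1,3}  => 3  3->3 ok
  [13] x  {1,3}  => 1  3->1 ok

0,0,1,2,4,4,1,0,0,0,4,3,3,1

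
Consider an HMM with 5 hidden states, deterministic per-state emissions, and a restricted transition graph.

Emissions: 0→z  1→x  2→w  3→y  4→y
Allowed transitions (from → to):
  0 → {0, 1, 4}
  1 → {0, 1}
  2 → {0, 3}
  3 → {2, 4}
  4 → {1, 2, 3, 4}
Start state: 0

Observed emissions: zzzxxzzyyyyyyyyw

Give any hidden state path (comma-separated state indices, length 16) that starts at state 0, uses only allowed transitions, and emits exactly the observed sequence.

  t0 'z' -> {0}, take 0 (start)
  t1 'z' -> {0}, take 0 (0->0 ok)
  t2 'z' -> {0}, take 0 (0->0 ok)
  t3 'x' -> {1}, take 1 (0->1 ok)
  t4 'x' -> {1}, take 1 (1->1 ok)
  t5 'z' -> {0}, take 0 (1->0 ok)
  t6 'z' -> {0}, take 0 (0->0 ok)
  t7 'y' -> {3,4}, take 4 (0->4 ok)
  t8 'y' -> {3,4}, take 4 (4->4 ok)
  t9 'y' -> {3,4}, take 3 (4->3 ok)
  t10 'y' -> {3,4}, take 4 (3->4 ok)
  t11 'y' -> {3,4}, take 4 (4->4 ok)
  t12 'y' -> {3,4}, take 4 (4->4 ok)
  t13 'y' -> {3,4}, take 4 (4->4 ok)
  t14 'y' -> {3,4}, take 3 (4->3 ok)
  t15 'w' -> {2}, take 2 (3->2 ok)

0,0,0,1,1,0,0,4,4,3,4,4,4,4,3,2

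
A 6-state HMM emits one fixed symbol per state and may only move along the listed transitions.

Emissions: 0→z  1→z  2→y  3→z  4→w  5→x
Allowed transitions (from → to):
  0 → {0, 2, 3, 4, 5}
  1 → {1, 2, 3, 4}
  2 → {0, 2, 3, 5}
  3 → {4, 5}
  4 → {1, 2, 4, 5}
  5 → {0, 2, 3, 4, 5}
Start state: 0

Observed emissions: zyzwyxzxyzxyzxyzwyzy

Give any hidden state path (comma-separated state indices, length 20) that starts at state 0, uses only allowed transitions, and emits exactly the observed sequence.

0,2,0,4,2,5,3,5,2,3,5,2,0,5,2,0,4,2,0,2

  [0] z  {0,1,3}  => 0  start
  [1] y  {2}  => 2  0->2 ok
  [2] z  {0,1,3}  => 0  2->0 ok
  [3] w  {4}  => 4  0->4 ok
  [4] y  {2}  => 2  4->2 ok
  [5] x  {5}  => 5  2->5 ok
  [6] z  {0,1,3}  => 3  5->3 ok
  [7] x  {5}  => 5  3->5 ok
  [8] y  {2}  => 2  5->2 ok
  [9] z  {0,1,3}  => 3  2->3 ok
  [10] x  {5}  => 5  3->5 ok
  [11] y  {2}  => 2  5->2 ok
  [12] z  {0,1,3}  => 0  2->0 ok
  [13] x  {5}  => 5  0->5 ok
  [14] y  {2}  => 2  5->2 ok
  [15] z  {0,1,3}  => 0  2->0 ok
  [16] w  {4}  => 4  0->4 ok
  [17] y  {2}  => 2  4->2 ok
  [18] z  {0,1,3}  => 0  2->0 ok
  [19] y  {2}  => 2  0->2 ok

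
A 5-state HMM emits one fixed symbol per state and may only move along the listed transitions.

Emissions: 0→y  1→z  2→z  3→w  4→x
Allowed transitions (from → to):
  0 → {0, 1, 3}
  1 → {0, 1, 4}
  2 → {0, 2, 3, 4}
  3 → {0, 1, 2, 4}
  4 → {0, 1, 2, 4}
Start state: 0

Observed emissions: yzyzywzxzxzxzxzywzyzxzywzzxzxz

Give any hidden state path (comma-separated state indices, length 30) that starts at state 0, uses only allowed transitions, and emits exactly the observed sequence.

  0: obs=y cand={0} pick 0 [start]
  1: obs=z cand={1,2} pick 1 [0->1 ok]
  2: obs=y cand={0} pick 0 [1->0 ok]
  3: obs=z cand={1,2} pick 1 [0->1 ok]
  4: obs=y cand={0} pick 0 [1->0 ok]
  5: obs=w cand={3} pick 3 [0->3 ok]
  6: obs=z cand={1,2} pick 1 [3->1 ok]
  7: obs=x cand={4} pick 4 [1->4 ok]
  8: obs=z cand={1,2} pick 1 [4->1 ok]
  9: obs=x cand={4} pick 4 [1->4 ok]
  10: obs=z cand={1,2} pick 2 [4->2 ok]
  11: obs=x cand={4} pick 4 [2->4 ok]
  12: obs=z cand={1,2} pick 1 [4->1 ok]
  13: obs=x cand={4} pick 4 [1->4 ok]
  14: obs=z cand={1,2} pick 1 [4->1 ok]
  15: obs=y cand={0} pick 0 [1->0 ok]
  16: obs=w cand={3} pick 3 [0->3 ok]
  17: obs=z cand={1,2} pick 2 [3->2 ok]
  18: obs=y cand={0} pick 0 [2->0 ok]
  19: obs=z cand={1,2} pick 1 [0->1 ok]
  20: obs=x cand={4} pick 4 [1->4 ok]
  21: obs=z cand={1,2} pick 2 [4->2 ok]
  22: obs=y cand={0} pick 0 [2->0 ok]
  23: obs=w cand={3} pick 3 [0->3 ok]
  24: obs=z cand={1,2} pick 1 [3->1 ok]
  25: obs=z cand={1,2} pick 1 [1->1 ok]
  26: obs=x cand={4} pick 4 [1->4 ok]
  27: obs=z cand={1,2} pick 1 [4->1 ok]
  28: obs=x cand={4} pick 4 [1->4 ok]
  29: obs=z cand={1,2} pick 1 [4->1 ok]

0,1,0,1,0,3,1,4,1,4,2,4,1,4,1,0,3,2,0,1,4,2,0,3,1,1,4,1,4,1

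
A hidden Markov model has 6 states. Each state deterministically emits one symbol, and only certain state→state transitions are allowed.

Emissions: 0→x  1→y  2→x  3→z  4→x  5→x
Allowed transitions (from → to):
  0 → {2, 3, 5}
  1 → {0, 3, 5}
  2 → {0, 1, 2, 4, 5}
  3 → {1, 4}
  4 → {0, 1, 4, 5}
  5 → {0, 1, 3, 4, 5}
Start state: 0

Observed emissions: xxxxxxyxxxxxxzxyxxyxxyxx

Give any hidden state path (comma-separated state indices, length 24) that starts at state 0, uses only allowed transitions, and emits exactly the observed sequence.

  pos 0: x in {0,2,4,5}, choose 0; start
  pos 1: x in {0,2,4,5}, choose 5; 0->5 ok
  pos 2: x in {0,2,4,5}, choose 4; 5->4 ok
  pos 3: x in {0,2,4,5}, choose 4; 4->4 ok
  pos 4: x in {0,2,4,5}, choose 4; 4->4 ok
  pos 5: x in {0,2,4,5}, choose 5; 4->5 ok
  pos 6: y in {1}, choose 1; 5->1 ok
  pos 7: x in {0,2,4,5}, choose 0; 1->0 ok
  pos 8: x in {0,2,4,5}, choose 2; 0->2 ok
  pos 9: x in {0,2,4,5}, choose 0; 2->0 ok
  pos 10: x in {0,2,4,5}, choose 2; 0->2 ok
  pos 11: x in {0,2,4,5}, choose 5; 2->5 ok
  pos 12: x in {0,2,4,5}, choose 0; 5->0 ok
  pos 13: z in {3}, choose 3; 0->3 ok
  pos 14: x in {0,2,4,5}, choose 4; 3->4 ok
  pos 15: y in {1}, choose 1; 4->1 ok
  pos 16: x in {0,2,4,5}, choose 5; 1->5 ok
  pos 17: x in {0,2,4,5}, choose 5; 5->5 ok
  pos 18: y in {1}, choose 1; 5->1 ok
  pos 19: x in {0,2,4,5}, choose 0; 1->0 ok
  pos 20: x in {0,2,4,5}, choose 2; 0->2 ok
  pos 21: y in {1}, choose 1; 2->1 ok
  pos 22: x in {0,2,4,5}, choose 5; 1->5 ok
  pos 23: x in {0,2,4,5}, choose 0; 5->0 ok

0,5,4,4,4,5,1,0,2,0,2,5,0,3,4,1,5,5,1,0,2,1,5,0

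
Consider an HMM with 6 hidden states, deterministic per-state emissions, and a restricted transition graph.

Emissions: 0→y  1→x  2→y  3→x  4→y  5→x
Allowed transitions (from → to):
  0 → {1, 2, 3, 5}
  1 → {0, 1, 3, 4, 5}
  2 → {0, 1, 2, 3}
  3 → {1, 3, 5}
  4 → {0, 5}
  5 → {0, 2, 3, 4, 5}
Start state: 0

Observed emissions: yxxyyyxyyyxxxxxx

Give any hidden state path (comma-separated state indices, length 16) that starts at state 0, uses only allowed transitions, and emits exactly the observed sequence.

0,3,5,2,2,2,1,0,2,0,1,3,3,3,3,1

  0: obs=y cand={0,2,4} pick 0 [start]
  1: obs=x cand={1,3,5} pick 3 [0->3 ok]
  2: obs=x cand={1,3,5} pick 5 [3->5 ok]
  3: obs=y cand={0,2,4} pick 2 [5->2 ok]
  4: obs=y cand={0,2,4} pick 2 [2->2 ok]
  5: obs=y cand={0,2,4} pick 2 [2->2 ok]
  6: obs=x cand={1,3,5} pick 1 [2->1 ok]
  7: obs=y cand={0,2,4} pick 0 [1->0 ok]
  8: obs=y cand={0,2,4} pick 2 [0->2 ok]
  9: obs=y cand={0,2,4} pick 0 [2->0 ok]
  10: obs=x cand={1,3,5} pick 1 [0->1 ok]
  11: obs=x cand={1,3,5} pick 3 [1->3 ok]
  12: obs=x cand={1,3,5} pick 3 [3->3 ok]
  13: obs=x cand={1,3,5} pick 3 [3->3 ok]
  14: obs=x cand={1,3,5} pick 3 [3->3 ok]
  15: obs=x cand={1,3,5} pick 1 [3->1 ok]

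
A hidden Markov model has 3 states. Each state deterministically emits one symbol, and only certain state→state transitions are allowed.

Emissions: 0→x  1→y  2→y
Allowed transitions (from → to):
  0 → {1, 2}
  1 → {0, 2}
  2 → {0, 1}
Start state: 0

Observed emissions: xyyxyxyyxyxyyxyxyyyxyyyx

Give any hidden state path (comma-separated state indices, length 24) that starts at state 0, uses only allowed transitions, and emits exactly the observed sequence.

0,1,2,0,2,0,1,2,0,1,0,2,1,0,1,0,1,2,1,0,1,2,1,0

  [0] x  {0}  => 0  start
  [1] y  {1,2}  => 1  0->1 ok
  [2] y  {1,2}  => 2  1->2 ok
  [3] x  {0}  => 0  2->0 ok
  [4] y  {1,2}  => 2  0->2 ok
  [5] x  {0}  => 0  2->0 ok
  [6] y  {1,2}  => 1  0->1 ok
  [7] y  {1,2}  => 2  1->2 ok
  [8] x  {0}  => 0  2->0 ok
  [9] y  {1,2}  => 1  0->1 ok
  [10] x  {0}  => 0  1->0 ok
  [11] y  {1,2}  => 2  0->2 ok
  [12] y  {1,2}  => 1  2->1 ok
  [13] x  {0}  => 0  1->0 ok
  [14] y  {1,2}  => 1  0->1 ok
  [15] x  {0}  => 0  1->0 ok
  [16] y  {1,2}  => 1  0->1 ok
  [17] y  {1,2}  => 2  1->2 ok
  [18] y  {1,2}  => 1  2->1 ok
  [19] x  {0}  => 0  1->0 ok
  [20] y  {1,2}  => 1  0->1 ok
  [21] y  {1,2}  => 2  1->2 ok
  [22] y  {1,2}  => 1  2->1 ok
  [23] x  {0}  => 0  1->0 ok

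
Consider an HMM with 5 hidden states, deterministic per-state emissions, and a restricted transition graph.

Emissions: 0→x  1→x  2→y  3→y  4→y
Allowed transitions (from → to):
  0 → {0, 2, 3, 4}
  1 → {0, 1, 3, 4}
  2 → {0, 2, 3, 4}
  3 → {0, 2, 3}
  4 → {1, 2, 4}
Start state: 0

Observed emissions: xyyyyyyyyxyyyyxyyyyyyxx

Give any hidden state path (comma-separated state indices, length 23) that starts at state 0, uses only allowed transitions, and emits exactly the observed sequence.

  [0] x  {0,1}  => 0  start
  [1] y  {2,3,4}  => 3  0->3 ok
  [2] y  {2,3,4}  => 2  3->2 ok
  [3] y  {2,3,4}  => 4  2->4 ok
  [4] y  {2,3,4}  => 4  4->4 ok
  [5] y  {2,3,4}  => 4  4->4 ok
  [6] y  {2,3,4}  => 4  4->4 ok
  [7] y  {2,3,4}  => 2  4->2 ok
  [8] y  {2,3,4}  => 4  2->4 ok
  [9] x  {0,1}  => 1  4->1 ok
  [10] y  {2,3,4}  => 3  1->3 ok
  [11] y  {2,3,4}  => 3  3->3 ok
  [12] y  {2,3,4}  => 3  3->3 ok
  [13] y  {2,3,4}  => 2  3->2 ok
  [14] x  {0,1}  => 0  2->0 ok
  [15] y  {2,3,4}  => 3  0->3 ok
  [16] y  {2,3,4}  => 3  3->3 ok
  [17] y  {2,3,4}  => 3  3->3 ok
  [18] y  {2,3,4}  => 2  3->2 ok
  [19] y  {2,3,4}  => 2  2->2 ok
  [20] y  {2,3,4}  => 4  2->4 ok
  [21] x  {0,1}  => 1  4->1 ok
  [22] x  {0,1}  => 1  1->1 ok

0,3,2,4,4,4,4,2,4,1,3,3,3,2,0,3,3,3,2,2,4,1,1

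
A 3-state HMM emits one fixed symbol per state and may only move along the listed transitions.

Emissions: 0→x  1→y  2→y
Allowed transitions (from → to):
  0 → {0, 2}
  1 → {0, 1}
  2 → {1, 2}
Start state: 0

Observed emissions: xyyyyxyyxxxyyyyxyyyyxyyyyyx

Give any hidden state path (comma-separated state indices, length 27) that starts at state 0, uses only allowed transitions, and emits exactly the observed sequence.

0,2,2,2,1,0,2,1,0,0,0,2,1,1,1,0,2,2,1,1,0,2,2,2,1,1,0

  [0] x  {0}  => 0  start
  [1] y  {1,2}  => 2  0->2 ok
  [2] y  {1,2}  => 2  2->2 ok
  [3] y  {1,2}  => 2  2->2 ok
  [4] y  {1,2}  => 1  2->1 ok
  [5] x  {0}  => 0  1->0 ok
  [6] y  {1,2}  => 2  0->2 ok
  [7] y  {1,2}  => 1  2->1 ok
  [8] x  {0}  => 0  1->0 ok
  [9] x  {0}  => 0  0->0 ok
  [10] x  {0}  => 0  0->0 ok
  [11] y  {1,2}  => 2  0->2 ok
  [12] y  {1,2}  => 1  2->1 ok
  [13] y  {1,2}  => 1  1->1 ok
  [14] y  {1,2}  => 1  1->1 ok
  [15] x  {0}  => 0  1->0 ok
  [16] y  {1,2}  => 2  0->2 ok
  [17] y  {1,2}  => 2  2->2 ok
  [18] y  {1,2}  => 1  2->1 ok
  [19] y  {1,2}  => 1  1->1 ok
  [20] x  {0}  => 0  1->0 ok
  [21] y  {1,2}  => 2  0->2 ok
  [22] y  {1,2}  => 2  2->2 ok
  [23] y  {1,2}  => 2  2->2 ok
  [24] y  {1,2}  => 1  2->1 ok
  [25] y  {1,2}  => 1  1->1 ok
  [26] x  {0}  => 0  1->0 ok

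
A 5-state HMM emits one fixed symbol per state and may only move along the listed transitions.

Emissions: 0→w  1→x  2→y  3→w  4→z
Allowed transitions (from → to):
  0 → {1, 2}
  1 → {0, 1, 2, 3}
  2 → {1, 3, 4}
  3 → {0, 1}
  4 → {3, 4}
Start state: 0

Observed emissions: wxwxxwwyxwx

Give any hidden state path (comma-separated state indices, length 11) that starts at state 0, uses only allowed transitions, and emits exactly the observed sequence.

  pos 0: w in {0,3}, choose 0; start
  pos 1: x in {1}, choose 1; 0->1 ok
  pos 2: w in {0,3}, choose 0; 1->0 ok
  pos 3: x in {1}, choose 1; 0->1 ok
  pos 4: x in {1}, choose 1; 1->1 ok
  pos 5: w in {0,3}, choose 3; 1->3 ok
  pos 6: w in {0,3}, choose 0; 3->0 ok
  pos 7: y in {2}, choose 2; 0->2 ok
  pos 8: x in {1}, choose 1; 2->1 ok
  pos 9: w in {0,3}, choose 0; 1->0 ok
  pos 10: x in {1}, choose 1; 0->1 ok

0,1,0,1,1,3,0,2,1,0,1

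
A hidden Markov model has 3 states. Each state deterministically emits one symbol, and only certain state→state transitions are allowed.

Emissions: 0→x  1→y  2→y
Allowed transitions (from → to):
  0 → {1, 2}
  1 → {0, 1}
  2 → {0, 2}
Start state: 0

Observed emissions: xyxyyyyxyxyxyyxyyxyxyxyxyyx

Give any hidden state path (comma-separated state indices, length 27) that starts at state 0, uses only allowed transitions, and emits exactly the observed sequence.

0,2,0,2,2,2,2,0,2,0,1,0,1,1,0,1,1,0,2,0,1,0,2,0,2,2,0

  [0] x  {0}  => 0  start
  [1] y  {1,2}  => 2  0->2 ok
  [2] x  {0}  => 0  2->0 ok
  [3] y  {1,2}  => 2  0->2 ok
  [4] y  {1,2}  => 2  2->2 ok
  [5] y  {1,2}  => 2  2->2 ok
  [6] y  {1,2}  => 2  2->2 ok
  [7] x  {0}  => 0  2->0 ok
  [8] y  {1,2}  => 2  0->2 ok
  [9] x  {0}  => 0  2->0 ok
  [10] y  {1,2}  => 1  0->1 ok
  [11] x  {0}  => 0  1->0 ok
  [12] y  {1,2}  => 1  0->1 ok
  [13] y  {1,2}  => 1  1->1 ok
  [14] x  {0}  => 0  1->0 ok
  [15] y  {1,2}  => 1  0->1 ok
  [16] y  {1,2}  => 1  1->1 ok
  [17] x  {0}  => 0  1->0 ok
  [18] y  {1,2}  => 2  0->2 ok
  [19] x  {0}  => 0  2->0 ok
  [20] y  {1,2}  => 1  0->1 ok
  [21] x  {0}  => 0  1->0 ok
  [22] y  {1,2}  => 2  0->2 ok
  [23] x  {0}  => 0  2->0 ok
  [24] y  {1,2}  => 2  0->2 ok
  [25] y  {1,2}  => 2  2->2 ok
  [26] x  {0}  => 0  2->0 ok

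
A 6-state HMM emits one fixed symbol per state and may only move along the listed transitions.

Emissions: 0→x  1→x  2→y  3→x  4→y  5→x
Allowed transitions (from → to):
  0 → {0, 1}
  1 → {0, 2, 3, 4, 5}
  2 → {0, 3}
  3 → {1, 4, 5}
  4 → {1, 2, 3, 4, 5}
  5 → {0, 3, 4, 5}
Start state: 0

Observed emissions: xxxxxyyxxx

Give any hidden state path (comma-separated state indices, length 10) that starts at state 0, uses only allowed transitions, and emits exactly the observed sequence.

0,1,3,5,5,4,2,0,0,1

  pos 0: x in {0,1,3,5}, choose 0; start
  pos 1: x in {0,1,3,5}, choose 1; 0->1 ok
  pos 2: x in {0,1,3,5}, choose 3; 1->3 ok
  pos 3: x in {0,1,3,5}, choose 5; 3->5 ok
  pos 4: x in {0,1,3,5}, choose 5; 5->5 ok
  pos 5: y in {2,4}, choose 4; 5->4 ok
  pos 6: y in {2,4}, choose 2; 4->2 ok
  pos 7: x in {0,1,3,5}, choose 0; 2->0 ok
  pos 8: x in {0,1,3,5}, choose 0; 0->0 ok
  pos 9: x in {0,1,3,5}, choose 1; 0->1 ok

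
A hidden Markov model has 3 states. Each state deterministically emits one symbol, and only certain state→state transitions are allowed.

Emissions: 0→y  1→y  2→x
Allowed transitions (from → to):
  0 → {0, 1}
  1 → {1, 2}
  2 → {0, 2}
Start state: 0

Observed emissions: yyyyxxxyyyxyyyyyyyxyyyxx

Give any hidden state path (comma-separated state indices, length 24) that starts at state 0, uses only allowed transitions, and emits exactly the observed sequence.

  [0] y  {0,1}  => 0  start
  [1] y  {0,1}  => 0  0->0 ok
  [2] y  {0,1}  => 1  0->1 ok
  [3] y  {0,1}  => 1  1->1 ok
  [4] x  {2}  => 2  1->2 ok
  [5] x  {2}  => 2  2->2 ok
  [6] x  {2}  => 2  2->2 ok
  [7] y  {0,1}  => 0  2->0 ok
  [8] y  {0,1}  => 0  0->0 ok
  [9] y  {0,1}  => 1  0->1 ok
  [10] x  {2}  => 2  1->2 ok
  [11] y  {0,1}  => 0  2->0 ok
  [12] y  {0,1}  => 0  0->0 ok
  [13] y  {0,1}  => 0  0->0 ok
  [14] y  {0,1}  => 1  0->1 ok
  [15] y  {0,1}  => 1  1->1 ok
  [16] y  {0,1}  => 1  1->1 ok
  [17] y  {0,1}  => 1  1->1 ok
  [18] x  {2}  => 2  1->2 ok
  [19] y  {0,1}  => 0  2->0 ok
  [20] y  {0,1}  => 0  0->0 ok
  [21] y  {0,1}  => 1  0->1 ok
  [22] x  {2}  => 2  1->2 ok
  [23] x  {2}  => 2  2->2 ok

0,0,1,1,2,2,2,0,0,1,2,0,0,0,1,1,1,1,2,0,0,1,2,2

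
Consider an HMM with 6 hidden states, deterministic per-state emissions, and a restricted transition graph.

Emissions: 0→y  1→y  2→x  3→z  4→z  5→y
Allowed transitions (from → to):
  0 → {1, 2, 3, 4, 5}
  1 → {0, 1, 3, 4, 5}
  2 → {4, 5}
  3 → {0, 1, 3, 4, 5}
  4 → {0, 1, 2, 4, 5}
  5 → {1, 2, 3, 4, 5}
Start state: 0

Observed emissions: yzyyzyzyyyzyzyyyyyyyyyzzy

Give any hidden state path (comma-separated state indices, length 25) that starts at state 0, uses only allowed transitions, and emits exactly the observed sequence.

  t0 'y' -> {0,1,5}, take 0 (start)
  t1 'z' -> {3,4}, take 3 (0->3 ok)
  t2 'y' -> {0,1,5}, take 0 (3->0 ok)
  t3 'y' -> {0,1,5}, take 5 (0->5 ok)
  t4 'z' -> {3,4}, take 3 (5->3 ok)
  t5 'y' -> {0,1,5}, take 0 (3->0 ok)
  t6 'z' -> {3,4}, take 3 (0->3 ok)
  t7 'y' -> {0,1,5}, take 1 (3->1 ok)
  t8 'y' -> {0,1,5}, take 0 (1->0 ok)
  t9 'y' -> {0,1,5}, take 5 (0->5 ok)
  t10 'z' -> {3,4}, take 4 (5->4 ok)
  t11 'y' -> {0,1,5}, take 0 (4->0 ok)
  t12 'z' -> {3,4}, take 3 (0->3 ok)
  t13 'y' -> {0,1,5}, take 5 (3->5 ok)
  t14 'y' -> {0,1,5}, take 1 (5->1 ok)
  t15 'y' -> {0,1,5}, take 5 (1->5 ok)
  t16 'y' -> {0,1,5}, take 1 (5->1 ok)
  t17 'y' -> {0,1,5}, take 0 (1->0 ok)
  t18 'y' -> {0,1,5}, take 5 (0->5 ok)
  t19 'y' -> {0,1,5}, take 5 (5->5 ok)
  t20 'y' -> {0,1,5}, take 1 (5->1 ok)
  t21 'y' -> {0,1,5}, take 0 (1->0 ok)
  t22 'z' -> {3,4}, take 4 (0->4 ok)
  t23 'z' -> {3,4}, take 4 (4->4 ok)
  t24 'y' -> {0,1,5}, take 1 (4->1 ok)

0,3,0,5,3,0,3,1,0,5,4,0,3,5,1,5,1,0,5,5,1,0,4,4,1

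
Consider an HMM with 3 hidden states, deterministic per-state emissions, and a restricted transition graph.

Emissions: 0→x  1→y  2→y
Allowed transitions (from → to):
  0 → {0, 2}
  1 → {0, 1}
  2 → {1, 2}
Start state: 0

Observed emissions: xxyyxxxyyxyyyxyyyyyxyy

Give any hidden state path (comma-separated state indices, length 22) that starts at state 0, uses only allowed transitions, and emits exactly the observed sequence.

  [0] x  {0}  => 0  start
  [1] x  {0}  => 0  0->0 ok
  [2] y  {1,2}  => 2  0->2 ok
  [3] y  {1,2}  => 1  2->1 ok
  [4] x  {0}  => 0  1->0 ok
  [5] x  {0}  => 0  0->0 ok
  [6] x  {0}  => 0  0->0 ok
  [7] y  {1,2}  => 2  0->2 ok
  [8] y  {1,2}  => 1  2->1 ok
  [9] x  {0}  => 0  1->0 ok
  [10] y  {1,2}  => 2  0->2 ok
  [11] y  {1,2}  => 1  2->1 ok
  [12] y  {1,2}  => 1  1->1 ok
  [13] x  {0}  => 0  1->0 ok
  [14] y  {1,2}  => 2  0->2 ok
  [15] y  {1,2}  => 2  2->2 ok
  [16] y  {1,2}  => 2  2->2 ok
  [17] y  {1,2}  => 2  2->2 ok
  [18] y  {1,2}  => 1  2->1 ok
  [19] x  {0}  => 0  1->0 ok
  [20] y  {1,2}  => 2  0->2 ok
  [21] y  {1,2}  => 1  2->1 ok

0,0,2,1,0,0,0,2,1,0,2,1,1,0,2,2,2,2,1,0,2,1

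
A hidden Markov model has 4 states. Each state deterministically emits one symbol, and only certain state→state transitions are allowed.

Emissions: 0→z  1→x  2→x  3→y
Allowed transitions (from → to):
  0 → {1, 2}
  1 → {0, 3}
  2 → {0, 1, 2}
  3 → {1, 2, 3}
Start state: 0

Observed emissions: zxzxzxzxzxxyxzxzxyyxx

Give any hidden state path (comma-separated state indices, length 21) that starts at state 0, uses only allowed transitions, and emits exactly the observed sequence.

0,1,0,2,0,2,0,1,0,2,1,3,2,0,1,0,1,3,3,2,2

  t0 'z' -> {0}, take 0 (start)
  t1 'x' -> {1,2}, take 1 (0->1 ok)
  t2 'z' -> {0}, take 0 (1->0 ok)
  t3 'x' -> {1,2}, take 2 (0->2 ok)
  t4 'z' -> {0}, take 0 (2->0 ok)
  t5 'x' -> {1,2}, take 2 (0->2 ok)
  t6 'z' -> {0}, take 0 (2->0 ok)
  t7 'x' -> {1,2}, take 1 (0->1 ok)
  t8 'z' -> {0}, take 0 (1->0 ok)
  t9 'x' -> {1,2}, take 2 (0->2 ok)
  t10 'x' -> {1,2}, take 1 (2->1 ok)
  t11 'y' -> {3}, take 3 (1->3 ok)
  t12 'x' -> {1,2}, take 2 (3->2 ok)
  t13 'z' -> {0}, take 0 (2->0 ok)
  t14 'x' -> {1,2}, take 1 (0->1 ok)
  t15 'z' -> {0}, take 0 (1->0 ok)
  t16 'x' -> {1,2}, take 1 (0->1 ok)
  t17 'y' -> {3}, take 3 (1->3 ok)
  t18 'y' -> {3}, take 3 (3->3 ok)
  t19 'x' -> {1,2}, take 2 (3->2 ok)
  t20 'x' -> {1,2}, take 2 (2->2 ok)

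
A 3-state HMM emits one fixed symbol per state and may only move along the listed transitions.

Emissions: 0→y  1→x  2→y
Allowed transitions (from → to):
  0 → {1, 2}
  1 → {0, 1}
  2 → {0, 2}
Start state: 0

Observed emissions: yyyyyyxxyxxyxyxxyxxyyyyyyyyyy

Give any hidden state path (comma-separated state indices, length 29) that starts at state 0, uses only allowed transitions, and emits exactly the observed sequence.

  t0 'y' -> {0,2}, take 0 (start)
  t1 'y' -> {0,2}, take 2 (0->2 ok)
  t2 'y' -> {0,2}, take 2 (2->2 ok)
  t3 'y' -> {0,2}, take 0 (2->0 ok)
  t4 'y' -> {0,2}, take 2 (0->2 ok)
  t5 'y' -> {0,2}, take 0 (2->0 ok)
  t6 'x' -> {1}, take 1 (0->1 ok)
  t7 'x' -> {1}, take 1 (1->1 ok)
  t8 'y' -> {0,2}, take 0 (1->0 ok)
  t9 'x' -> {1}, take 1 (0->1 ok)
  t10 'x' -> {1}, take 1 (1->1 ok)
  t11 'y' -> {0,2}, take 0 (1->0 ok)
  t12 'x' -> {1}, take 1 (0->1 ok)
  t13 'y' -> {0,2}, take 0 (1->0 ok)
  t14 'x' -> {1}, take 1 (0->1 ok)
  t15 'x' -> {1}, take 1 (1->1 ok)
  t16 'y' -> {0,2}, take 0 (1->0 ok)
  t17 'x' -> {1}, take 1 (0->1 ok)
  t18 'x' -> {1}, take 1 (1->1 ok)
  t19 'y' -> {0,2}, take 0 (1->0 ok)
  t20 'y' -> {0,2}, take 2 (0->2 ok)
  t21 'y' -> {0,2}, take 2 (2->2 ok)
  t22 'y' -> {0,2}, take 0 (2->0 ok)
  t23 'y' -> {0,2}, take 2 (0->2 ok)
  t24 'y' -> {0,2}, take 2 (2->2 ok)
  t25 'y' -> {0,2}, take 2 (2->2 ok)
  t26 'y' -> {0,2}, take 2 (2->2 ok)
  t27 'y' -> {0,2}, take 2 (2->2 ok)
  t28 'y' -> {0,2}, take 0 (2->0 ok)

0,2,2,0,2,0,1,1,0,1,1,0,1,0,1,1,0,1,1,0,2,2,0,2,2,2,2,2,0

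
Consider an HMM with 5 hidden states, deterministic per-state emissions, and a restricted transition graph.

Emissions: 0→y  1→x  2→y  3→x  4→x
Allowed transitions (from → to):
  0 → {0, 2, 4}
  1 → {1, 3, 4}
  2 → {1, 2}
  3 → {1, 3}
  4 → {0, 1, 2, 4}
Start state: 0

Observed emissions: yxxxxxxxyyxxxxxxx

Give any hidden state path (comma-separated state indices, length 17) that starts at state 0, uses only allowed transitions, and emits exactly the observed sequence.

  0: obs=y cand={0,2} pick 0 [start]
  1: obs=x cand={1,3,4} pick 4 [0->4 ok]
  2: obs=x cand={1,3,4} pick 1 [4->1 ok]
  3: obs=x cand={1,3,4} pick 1 [1->1 ok]
  4: obs=x cand={1,3,4} pick 1 [1->1 ok]
  5: obs=x cand={1,3,4} pick 3 [1->3 ok]
  6: obs=x cand={1,3,4} pick 1 [3->1 ok]
  7: obs=x cand={1,3,4} pick 4 [1->4 ok]
  8: obs=y cand={0,2} pick 0 [4->0 ok]
  9: obs=y cand={0,2} pick 2 [0->2 ok]
  10: obs=x cand={1,3,4} pick 1 [2->1 ok]
  11: obs=x cand={1,3,4} pick 1 [1->1 ok]
  12: obs=x cand={1,3,4} pick 3 [1->3 ok]
  13: obs=x cand={1,3,4} pick 1 [3->1 ok]
  14: obs=x cand={1,3,4} pick 1 [1->1 ok]
  15: obs=x cand={1,3,4} pick 3 [1->3 ok]
  16: obs=x cand={1,3,4} pick 3 [3->3 ok]

0,4,1,1,1,3,1,4,0,2,1,1,3,1,1,3,3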